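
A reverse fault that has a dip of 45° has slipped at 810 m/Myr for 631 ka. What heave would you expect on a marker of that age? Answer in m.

361 m

dip-slip = rate × time = 810 m/Myr × 631 ka = 511.1 m
heave = dip-slip × cos(dip) = 511.1 × cos(45°) = 361 m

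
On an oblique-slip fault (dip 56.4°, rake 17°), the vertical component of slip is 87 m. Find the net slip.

357 m

dip-slip = throw / sin(dip) = 87 / sin(56.4°) = 104.5 m
net slip = dip-slip / sin(rake) = 104.5 / sin(17°) = 357 m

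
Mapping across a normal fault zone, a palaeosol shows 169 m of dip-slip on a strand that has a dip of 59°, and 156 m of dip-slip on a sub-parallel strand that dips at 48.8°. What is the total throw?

262 m

throw_A = 169 × sin(59°) = 144.9 m
throw_B = 156 × sin(48.8°) = 117.4 m
total = 144.9 + 117.4 = 262 m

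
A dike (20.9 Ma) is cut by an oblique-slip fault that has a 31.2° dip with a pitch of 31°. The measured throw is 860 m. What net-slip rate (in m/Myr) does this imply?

dip-slip = throw / sin(dip) = 860 / sin(31.2°) = 1660 m
net slip = dip-slip / sin(rake) = 1660 / sin(31°) = 3223 m
rate = 3223 m / 20.9 Ma = 0.000154 m/yr = 154 m/Myr

154 m/Myr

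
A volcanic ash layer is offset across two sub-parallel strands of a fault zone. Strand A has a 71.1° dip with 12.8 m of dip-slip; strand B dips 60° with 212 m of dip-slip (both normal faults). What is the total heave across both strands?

110 m

heave_A = 12.8 × cos(71.1°) = 4.146 m
heave_B = 212 × cos(60°) = 106 m
total = 4.146 + 106 = 110 m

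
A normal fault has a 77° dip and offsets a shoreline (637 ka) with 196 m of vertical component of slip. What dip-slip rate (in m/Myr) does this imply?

dip-slip = throw / sin(dip) = 196 m / sin(77°) = 201.2 m
rate = 201.2 m / 637 ka = 0.000316 m/yr = 316 m/Myr

316 m/Myr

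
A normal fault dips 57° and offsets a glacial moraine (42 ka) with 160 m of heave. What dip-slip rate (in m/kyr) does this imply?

dip-slip = heave / cos(dip) = 160 m / cos(57°) = 293.8 m
rate = 293.8 m / 42 ka = 0.00699 m/yr = 6.99 m/kyr

6.99 m/kyr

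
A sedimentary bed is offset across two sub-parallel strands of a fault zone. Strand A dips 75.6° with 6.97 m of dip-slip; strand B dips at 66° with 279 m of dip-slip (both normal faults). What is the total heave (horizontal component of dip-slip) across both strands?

heave_A = 6.97 × cos(75.6°) = 1.733 m
heave_B = 279 × cos(66°) = 113.5 m
total = 1.733 + 113.5 = 115 m

115 m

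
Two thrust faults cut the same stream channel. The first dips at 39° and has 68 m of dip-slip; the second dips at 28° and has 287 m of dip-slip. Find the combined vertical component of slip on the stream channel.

throw_A = 68 × sin(39°) = 42.79 m
throw_B = 287 × sin(28°) = 134.7 m
total = 42.79 + 134.7 = 178 m

178 m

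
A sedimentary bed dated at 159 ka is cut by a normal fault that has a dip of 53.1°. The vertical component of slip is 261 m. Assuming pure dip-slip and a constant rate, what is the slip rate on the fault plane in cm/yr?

dip-slip = throw / sin(dip) = 261 m / sin(53.1°) = 326.4 m
rate = 326.4 m / 159 ka = 0.00205 m/yr = 0.205 cm/yr

0.205 cm/yr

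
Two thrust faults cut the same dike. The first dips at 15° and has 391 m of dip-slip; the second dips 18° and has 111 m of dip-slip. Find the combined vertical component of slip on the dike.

throw_A = 391 × sin(15°) = 101.2 m
throw_B = 111 × sin(18°) = 34.30 m
total = 101.2 + 34.30 = 135 m

135 m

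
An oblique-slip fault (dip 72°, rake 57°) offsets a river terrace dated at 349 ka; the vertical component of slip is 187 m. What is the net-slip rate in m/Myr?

672 m/Myr

dip-slip = throw / sin(dip) = 187 / sin(72°) = 196.6 m
net slip = dip-slip / sin(rake) = 196.6 / sin(57°) = 234.4 m
rate = 234.4 m / 349 ka = 0.000672 m/yr = 672 m/Myr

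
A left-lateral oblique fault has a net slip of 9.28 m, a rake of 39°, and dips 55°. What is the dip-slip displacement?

5.84 m

dip-slip = net slip × sin(rake) = 9.28 m × sin(39°) = 5.84 m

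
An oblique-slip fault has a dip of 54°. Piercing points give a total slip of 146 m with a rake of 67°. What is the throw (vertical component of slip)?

dip-slip = net slip × sin(rake) = 146 m × sin(67°) = 134.4 m
throw = dip-slip × sin(dip) = 134.4 × sin(54°) = 109 m

109 m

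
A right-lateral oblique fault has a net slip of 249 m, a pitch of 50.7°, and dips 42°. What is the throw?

dip-slip = net slip × sin(rake) = 249 m × sin(50.7°) = 192.7 m
throw = dip-slip × sin(dip) = 192.7 × sin(42°) = 129 m

129 m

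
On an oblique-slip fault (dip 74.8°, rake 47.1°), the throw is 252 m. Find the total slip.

dip-slip = throw / sin(dip) = 252 / sin(74.8°) = 261.1 m
net slip = dip-slip / sin(rake) = 261.1 / sin(47.1°) = 356 m

356 m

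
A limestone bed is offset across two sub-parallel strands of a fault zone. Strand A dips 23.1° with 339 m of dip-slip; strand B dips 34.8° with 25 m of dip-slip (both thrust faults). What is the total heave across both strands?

heave_A = 339 × cos(23.1°) = 311.8 m
heave_B = 25 × cos(34.8°) = 20.53 m
total = 311.8 + 20.53 = 332 m

332 m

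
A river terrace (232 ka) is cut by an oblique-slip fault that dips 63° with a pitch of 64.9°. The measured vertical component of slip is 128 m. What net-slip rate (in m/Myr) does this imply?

dip-slip = throw / sin(dip) = 128 / sin(63°) = 143.7 m
net slip = dip-slip / sin(rake) = 143.7 / sin(64.9°) = 158.6 m
rate = 158.6 m / 232 ka = 0.000684 m/yr = 684 m/Myr

684 m/Myr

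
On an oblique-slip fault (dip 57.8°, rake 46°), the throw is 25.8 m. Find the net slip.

dip-slip = throw / sin(dip) = 25.8 / sin(57.8°) = 30.49 m
net slip = dip-slip / sin(rake) = 30.49 / sin(46°) = 42.4 m

42.4 m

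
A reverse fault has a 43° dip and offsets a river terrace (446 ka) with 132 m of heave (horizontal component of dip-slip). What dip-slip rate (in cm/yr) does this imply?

dip-slip = heave / cos(dip) = 132 m / cos(43°) = 180.5 m
rate = 180.5 m / 446 ka = 0.000405 m/yr = 0.0405 cm/yr

0.0405 cm/yr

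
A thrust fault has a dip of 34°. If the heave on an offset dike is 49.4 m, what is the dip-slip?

59.6 m

dip-slip = heave / cos(dip) = 49.4 / cos(34°) = 59.6 m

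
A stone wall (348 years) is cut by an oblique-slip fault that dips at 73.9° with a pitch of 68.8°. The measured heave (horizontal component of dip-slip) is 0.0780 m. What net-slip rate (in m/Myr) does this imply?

dip-slip = heave / cos(dip) = 0.0780 / cos(73.9°) = 0.2813 m
net slip = dip-slip / sin(rake) = 0.2813 / sin(68.8°) = 0.3017 m
rate = 0.3017 m / 348 years = 0.000867 m/yr = 867 m/Myr

867 m/Myr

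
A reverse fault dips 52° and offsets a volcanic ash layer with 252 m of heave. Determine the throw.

throw = heave × tan(dip) = 252 × tan(52°) = 323 m

323 m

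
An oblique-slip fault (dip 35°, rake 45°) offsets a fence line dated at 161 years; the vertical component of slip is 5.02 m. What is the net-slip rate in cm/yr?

dip-slip = throw / sin(dip) = 5.02 / sin(35°) = 8.752 m
net slip = dip-slip / sin(rake) = 8.752 / sin(45°) = 12.38 m
rate = 12.38 m / 161 years = 0.0769 m/yr = 7.69 cm/yr

7.69 cm/yr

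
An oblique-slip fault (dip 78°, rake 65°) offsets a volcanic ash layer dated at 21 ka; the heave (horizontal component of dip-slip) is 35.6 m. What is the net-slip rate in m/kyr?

dip-slip = heave / cos(dip) = 35.6 / cos(78°) = 171.2 m
net slip = dip-slip / sin(rake) = 171.2 / sin(65°) = 188.9 m
rate = 188.9 m / 21 ka = 0.00900 m/yr = 9 m/kyr

9 m/kyr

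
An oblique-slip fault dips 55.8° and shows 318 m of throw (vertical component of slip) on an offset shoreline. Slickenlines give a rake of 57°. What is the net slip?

458 m

dip-slip = throw / sin(dip) = 318 / sin(55.8°) = 384.5 m
net slip = dip-slip / sin(rake) = 384.5 / sin(57°) = 458 m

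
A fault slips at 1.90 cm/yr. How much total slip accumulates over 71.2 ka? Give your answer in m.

slip = rate × time = 1.90 cm/yr × 71.2 ka = 1350 m

1350 m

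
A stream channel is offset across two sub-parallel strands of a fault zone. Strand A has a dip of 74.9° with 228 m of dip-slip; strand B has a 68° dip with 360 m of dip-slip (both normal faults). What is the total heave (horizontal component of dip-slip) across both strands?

heave_A = 228 × cos(74.9°) = 59.40 m
heave_B = 360 × cos(68°) = 134.9 m
total = 59.40 + 134.9 = 194 m

194 m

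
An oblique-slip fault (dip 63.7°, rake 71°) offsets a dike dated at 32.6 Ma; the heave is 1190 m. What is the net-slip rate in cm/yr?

0.00871 cm/yr

dip-slip = heave / cos(dip) = 1190 / cos(63.7°) = 2686 m
net slip = dip-slip / sin(rake) = 2686 / sin(71°) = 2841 m
rate = 2841 m / 32.6 Ma = 0.0000871 m/yr = 0.00871 cm/yr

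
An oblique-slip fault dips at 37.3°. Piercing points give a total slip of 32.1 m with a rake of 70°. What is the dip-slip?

30.2 m

dip-slip = net slip × sin(rake) = 32.1 m × sin(70°) = 30.2 m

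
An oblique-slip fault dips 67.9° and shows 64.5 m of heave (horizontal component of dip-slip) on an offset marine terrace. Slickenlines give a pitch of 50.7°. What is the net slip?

222 m

dip-slip = heave / cos(dip) = 64.5 / cos(67.9°) = 171.4 m
net slip = dip-slip / sin(rake) = 171.4 / sin(50.7°) = 222 m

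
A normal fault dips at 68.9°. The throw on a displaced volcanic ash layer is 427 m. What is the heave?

165 m

heave = throw / tan(dip) = 427 / tan(68.9°) = 165 m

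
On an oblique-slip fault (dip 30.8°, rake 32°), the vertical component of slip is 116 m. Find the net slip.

dip-slip = throw / sin(dip) = 116 / sin(30.8°) = 226.5 m
net slip = dip-slip / sin(rake) = 226.5 / sin(32°) = 428 m

428 m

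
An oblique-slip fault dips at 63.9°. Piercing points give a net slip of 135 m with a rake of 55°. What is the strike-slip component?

77.4 m

strike-slip = net slip × cos(rake) = 135 m × cos(55°) = 77.4 m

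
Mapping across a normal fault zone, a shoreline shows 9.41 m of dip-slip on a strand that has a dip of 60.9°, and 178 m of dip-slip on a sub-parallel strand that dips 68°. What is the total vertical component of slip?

throw_A = 9.41 × sin(60.9°) = 8.222 m
throw_B = 178 × sin(68°) = 165 m
total = 8.222 + 165 = 173 m

173 m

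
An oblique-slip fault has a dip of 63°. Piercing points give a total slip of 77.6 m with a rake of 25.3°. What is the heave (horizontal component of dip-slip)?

15.1 m

dip-slip = net slip × sin(rake) = 77.6 m × sin(25.3°) = 33.16 m
heave = dip-slip × cos(dip) = 33.16 × cos(63°) = 15.1 m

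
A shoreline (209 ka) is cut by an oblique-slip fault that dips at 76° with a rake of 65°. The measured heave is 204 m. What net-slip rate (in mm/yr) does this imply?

dip-slip = heave / cos(dip) = 204 / cos(76°) = 843.2 m
net slip = dip-slip / sin(rake) = 843.2 / sin(65°) = 930.4 m
rate = 930.4 m / 209 ka = 0.00445 m/yr = 4.45 mm/yr

4.45 mm/yr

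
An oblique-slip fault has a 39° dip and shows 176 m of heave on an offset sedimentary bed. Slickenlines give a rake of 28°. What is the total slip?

482 m

dip-slip = heave / cos(dip) = 176 / cos(39°) = 226.5 m
net slip = dip-slip / sin(rake) = 226.5 / sin(28°) = 482 m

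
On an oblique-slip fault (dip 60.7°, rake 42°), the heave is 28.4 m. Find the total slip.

86.7 m

dip-slip = heave / cos(dip) = 28.4 / cos(60.7°) = 58.03 m
net slip = dip-slip / sin(rake) = 58.03 / sin(42°) = 86.7 m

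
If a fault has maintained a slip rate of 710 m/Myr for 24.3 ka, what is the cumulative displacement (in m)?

slip = rate × time = 710 m/Myr × 24.3 ka = 17.3 m

17.3 m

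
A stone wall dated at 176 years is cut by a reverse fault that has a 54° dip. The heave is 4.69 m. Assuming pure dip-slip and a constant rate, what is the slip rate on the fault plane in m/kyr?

dip-slip = heave / cos(dip) = 4.69 m / cos(54°) = 7.979 m
rate = 7.979 m / 176 years = 0.0453 m/yr = 45.3 m/kyr

45.3 m/kyr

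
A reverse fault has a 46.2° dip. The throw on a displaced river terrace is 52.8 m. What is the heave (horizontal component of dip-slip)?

50.6 m

heave = throw / tan(dip) = 52.8 / tan(46.2°) = 50.6 m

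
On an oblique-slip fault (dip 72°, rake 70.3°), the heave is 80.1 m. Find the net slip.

275 m

dip-slip = heave / cos(dip) = 80.1 / cos(72°) = 259.2 m
net slip = dip-slip / sin(rake) = 259.2 / sin(70.3°) = 275 m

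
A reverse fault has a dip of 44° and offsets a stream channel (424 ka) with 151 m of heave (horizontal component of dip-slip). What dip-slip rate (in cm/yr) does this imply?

0.0495 cm/yr

dip-slip = heave / cos(dip) = 151 m / cos(44°) = 209.9 m
rate = 209.9 m / 424 ka = 0.000495 m/yr = 0.0495 cm/yr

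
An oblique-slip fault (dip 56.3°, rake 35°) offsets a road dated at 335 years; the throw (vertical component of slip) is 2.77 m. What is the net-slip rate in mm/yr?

17.3 mm/yr

dip-slip = throw / sin(dip) = 2.77 / sin(56.3°) = 3.330 m
net slip = dip-slip / sin(rake) = 3.330 / sin(35°) = 5.805 m
rate = 5.805 m / 335 years = 0.0173 m/yr = 17.3 mm/yr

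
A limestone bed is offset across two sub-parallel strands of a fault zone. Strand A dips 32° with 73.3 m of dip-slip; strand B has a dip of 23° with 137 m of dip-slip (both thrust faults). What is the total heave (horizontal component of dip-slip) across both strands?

heave_A = 73.3 × cos(32°) = 62.16 m
heave_B = 137 × cos(23°) = 126.1 m
total = 62.16 + 126.1 = 188 m

188 m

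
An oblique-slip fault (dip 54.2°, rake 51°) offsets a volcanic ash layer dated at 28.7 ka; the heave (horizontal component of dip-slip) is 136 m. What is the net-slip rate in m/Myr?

10400 m/Myr

dip-slip = heave / cos(dip) = 136 / cos(54.2°) = 232.5 m
net slip = dip-slip / sin(rake) = 232.5 / sin(51°) = 299.2 m
rate = 299.2 m / 28.7 ka = 0.0104 m/yr = 10400 m/Myr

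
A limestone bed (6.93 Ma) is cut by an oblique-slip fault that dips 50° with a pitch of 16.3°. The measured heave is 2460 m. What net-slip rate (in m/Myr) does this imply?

1970 m/Myr

dip-slip = heave / cos(dip) = 2460 / cos(50°) = 3827 m
net slip = dip-slip / sin(rake) = 3827 / sin(16.3°) = 13640 m
rate = 13640 m / 6.93 Ma = 0.00197 m/yr = 1970 m/Myr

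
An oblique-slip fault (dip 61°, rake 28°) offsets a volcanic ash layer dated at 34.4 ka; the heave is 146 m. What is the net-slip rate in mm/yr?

18.6 mm/yr

dip-slip = heave / cos(dip) = 146 / cos(61°) = 301.1 m
net slip = dip-slip / sin(rake) = 301.1 / sin(28°) = 641.5 m
rate = 641.5 m / 34.4 ka = 0.0186 m/yr = 18.6 mm/yr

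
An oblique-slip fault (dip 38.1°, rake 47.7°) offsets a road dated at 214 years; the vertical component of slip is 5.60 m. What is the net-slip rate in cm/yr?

dip-slip = throw / sin(dip) = 5.60 / sin(38.1°) = 9.076 m
net slip = dip-slip / sin(rake) = 9.076 / sin(47.7°) = 12.27 m
rate = 12.27 m / 214 years = 0.0573 m/yr = 5.73 cm/yr

5.73 cm/yr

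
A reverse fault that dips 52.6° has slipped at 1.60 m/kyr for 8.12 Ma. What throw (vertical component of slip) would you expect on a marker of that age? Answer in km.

dip-slip = rate × time = 1.60 m/kyr × 8.12 Ma = 12990 m
throw = dip-slip × sin(dip) = 12990 × sin(52.6°) = 10300 m = 10.3 km

10.3 km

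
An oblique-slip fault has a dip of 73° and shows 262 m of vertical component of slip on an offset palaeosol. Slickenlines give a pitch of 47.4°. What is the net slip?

dip-slip = throw / sin(dip) = 262 / sin(73°) = 274 m
net slip = dip-slip / sin(rake) = 274 / sin(47.4°) = 372 m

372 m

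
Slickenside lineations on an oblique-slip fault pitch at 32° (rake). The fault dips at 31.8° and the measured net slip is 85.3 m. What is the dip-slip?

45.2 m

dip-slip = net slip × sin(rake) = 85.3 m × sin(32°) = 45.2 m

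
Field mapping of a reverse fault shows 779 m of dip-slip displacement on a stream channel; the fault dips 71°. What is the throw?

737 m

throw = dip-slip × sin(dip) = 779 m × sin(71°) = 737 m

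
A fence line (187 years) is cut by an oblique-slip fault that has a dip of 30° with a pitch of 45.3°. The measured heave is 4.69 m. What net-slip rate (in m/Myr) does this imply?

40700 m/Myr

dip-slip = heave / cos(dip) = 4.69 / cos(30°) = 5.416 m
net slip = dip-slip / sin(rake) = 5.416 / sin(45.3°) = 7.619 m
rate = 7.619 m / 187 years = 0.0407 m/yr = 40700 m/Myr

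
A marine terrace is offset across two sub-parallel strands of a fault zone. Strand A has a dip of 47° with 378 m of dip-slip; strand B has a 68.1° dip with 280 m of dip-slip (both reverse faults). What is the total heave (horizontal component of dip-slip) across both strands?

heave_A = 378 × cos(47°) = 257.8 m
heave_B = 280 × cos(68.1°) = 104.4 m
total = 257.8 + 104.4 = 362 m

362 m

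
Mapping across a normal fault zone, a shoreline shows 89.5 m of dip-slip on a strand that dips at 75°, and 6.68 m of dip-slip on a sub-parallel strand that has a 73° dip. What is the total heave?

heave_A = 89.5 × cos(75°) = 23.16 m
heave_B = 6.68 × cos(73°) = 1.953 m
total = 23.16 + 1.953 = 25.1 m

25.1 m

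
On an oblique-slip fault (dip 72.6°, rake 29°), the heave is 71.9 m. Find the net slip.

496 m

dip-slip = heave / cos(dip) = 71.9 / cos(72.6°) = 240.4 m
net slip = dip-slip / sin(rake) = 240.4 / sin(29°) = 496 m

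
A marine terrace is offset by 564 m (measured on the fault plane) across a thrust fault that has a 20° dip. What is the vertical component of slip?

throw = dip-slip × sin(dip) = 564 m × sin(20°) = 193 m

193 m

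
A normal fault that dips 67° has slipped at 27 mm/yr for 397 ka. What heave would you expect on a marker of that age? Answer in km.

dip-slip = rate × time = 27 mm/yr × 397 ka = 10720 m
heave = dip-slip × cos(dip) = 10720 × cos(67°) = 4190 m = 4.19 km

4.19 km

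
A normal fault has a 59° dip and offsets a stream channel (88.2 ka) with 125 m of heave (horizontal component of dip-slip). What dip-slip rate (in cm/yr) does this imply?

dip-slip = heave / cos(dip) = 125 m / cos(59°) = 242.7 m
rate = 242.7 m / 88.2 ka = 0.00275 m/yr = 0.275 cm/yr

0.275 cm/yr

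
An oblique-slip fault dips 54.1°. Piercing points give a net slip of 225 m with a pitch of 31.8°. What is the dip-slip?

119 m

dip-slip = net slip × sin(rake) = 225 m × sin(31.8°) = 119 m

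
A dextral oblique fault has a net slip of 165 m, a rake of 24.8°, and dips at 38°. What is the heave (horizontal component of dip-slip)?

dip-slip = net slip × sin(rake) = 165 m × sin(24.8°) = 69.21 m
heave = dip-slip × cos(dip) = 69.21 × cos(38°) = 54.5 m

54.5 m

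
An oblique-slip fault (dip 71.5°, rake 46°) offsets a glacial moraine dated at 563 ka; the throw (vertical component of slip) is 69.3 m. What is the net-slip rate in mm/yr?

0.180 mm/yr

dip-slip = throw / sin(dip) = 69.3 / sin(71.5°) = 73.08 m
net slip = dip-slip / sin(rake) = 73.08 / sin(46°) = 101.6 m
rate = 101.6 m / 563 ka = 0.000180 m/yr = 0.180 mm/yr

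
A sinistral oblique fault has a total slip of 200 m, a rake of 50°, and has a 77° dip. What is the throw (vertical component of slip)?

dip-slip = net slip × sin(rake) = 200 m × sin(50°) = 153.2 m
throw = dip-slip × sin(dip) = 153.2 × sin(77°) = 149 m

149 m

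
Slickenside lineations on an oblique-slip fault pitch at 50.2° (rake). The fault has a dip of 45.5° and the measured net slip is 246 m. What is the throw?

dip-slip = net slip × sin(rake) = 246 m × sin(50.2°) = 189 m
throw = dip-slip × sin(dip) = 189 × sin(45.5°) = 135 m

135 m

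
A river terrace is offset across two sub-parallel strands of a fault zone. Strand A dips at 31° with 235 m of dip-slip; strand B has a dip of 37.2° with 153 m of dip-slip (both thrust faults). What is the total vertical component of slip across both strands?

throw_A = 235 × sin(31°) = 121 m
throw_B = 153 × sin(37.2°) = 92.50 m
total = 121 + 92.50 = 214 m

214 m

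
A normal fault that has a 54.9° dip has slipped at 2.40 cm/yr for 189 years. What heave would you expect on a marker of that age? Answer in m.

2.61 m

dip-slip = rate × time = 2.40 cm/yr × 189 years = 4.536 m
heave = dip-slip × cos(dip) = 4.536 × cos(54.9°) = 2.61 m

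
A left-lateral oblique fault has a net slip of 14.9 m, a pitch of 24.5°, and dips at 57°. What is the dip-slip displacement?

dip-slip = net slip × sin(rake) = 14.9 m × sin(24.5°) = 6.18 m

6.18 m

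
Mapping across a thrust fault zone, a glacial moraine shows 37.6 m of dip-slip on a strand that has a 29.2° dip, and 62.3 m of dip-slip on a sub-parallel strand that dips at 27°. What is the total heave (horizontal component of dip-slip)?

88.3 m

heave_A = 37.6 × cos(29.2°) = 32.82 m
heave_B = 62.3 × cos(27°) = 55.51 m
total = 32.82 + 55.51 = 88.3 m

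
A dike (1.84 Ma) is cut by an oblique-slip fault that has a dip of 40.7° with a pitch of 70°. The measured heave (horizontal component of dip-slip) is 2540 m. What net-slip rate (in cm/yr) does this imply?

0.194 cm/yr

dip-slip = heave / cos(dip) = 2540 / cos(40.7°) = 3350 m
net slip = dip-slip / sin(rake) = 3350 / sin(70°) = 3565 m
rate = 3565 m / 1.84 Ma = 0.00194 m/yr = 0.194 cm/yr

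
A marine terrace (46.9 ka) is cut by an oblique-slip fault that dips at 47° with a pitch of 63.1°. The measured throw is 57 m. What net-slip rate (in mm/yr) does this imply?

1.86 mm/yr

dip-slip = throw / sin(dip) = 57 / sin(47°) = 77.94 m
net slip = dip-slip / sin(rake) = 77.94 / sin(63.1°) = 87.39 m
rate = 87.39 m / 46.9 ka = 0.00186 m/yr = 1.86 mm/yr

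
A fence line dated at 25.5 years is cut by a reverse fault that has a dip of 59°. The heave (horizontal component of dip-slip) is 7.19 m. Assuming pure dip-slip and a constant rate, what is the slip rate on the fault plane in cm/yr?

dip-slip = heave / cos(dip) = 7.19 m / cos(59°) = 13.96 m
rate = 13.96 m / 25.5 years = 0.547 m/yr = 54.7 cm/yr

54.7 cm/yr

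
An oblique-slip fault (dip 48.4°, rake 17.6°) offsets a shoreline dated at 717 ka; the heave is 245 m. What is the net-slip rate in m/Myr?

dip-slip = heave / cos(dip) = 245 / cos(48.4°) = 369 m
net slip = dip-slip / sin(rake) = 369 / sin(17.6°) = 1220 m
rate = 1220 m / 717 ka = 0.00170 m/yr = 1700 m/Myr

1700 m/Myr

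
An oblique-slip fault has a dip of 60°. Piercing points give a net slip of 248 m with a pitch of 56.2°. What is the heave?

dip-slip = net slip × sin(rake) = 248 m × sin(56.2°) = 206.1 m
heave = dip-slip × cos(dip) = 206.1 × cos(60°) = 103 m

103 m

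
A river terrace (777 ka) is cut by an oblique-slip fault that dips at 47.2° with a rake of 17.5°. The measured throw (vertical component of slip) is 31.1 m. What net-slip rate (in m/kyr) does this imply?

dip-slip = throw / sin(dip) = 31.1 / sin(47.2°) = 42.39 m
net slip = dip-slip / sin(rake) = 42.39 / sin(17.5°) = 141 m
rate = 141 m / 777 ka = 0.000181 m/yr = 0.181 m/kyr

0.181 m/kyr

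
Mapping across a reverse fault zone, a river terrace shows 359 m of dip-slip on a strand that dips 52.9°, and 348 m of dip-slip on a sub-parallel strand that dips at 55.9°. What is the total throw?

throw_A = 359 × sin(52.9°) = 286.3 m
throw_B = 348 × sin(55.9°) = 288.2 m
total = 286.3 + 288.2 = 574 m

574 m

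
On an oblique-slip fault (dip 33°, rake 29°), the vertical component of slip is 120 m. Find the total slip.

dip-slip = throw / sin(dip) = 120 / sin(33°) = 220.3 m
net slip = dip-slip / sin(rake) = 220.3 / sin(29°) = 454 m

454 m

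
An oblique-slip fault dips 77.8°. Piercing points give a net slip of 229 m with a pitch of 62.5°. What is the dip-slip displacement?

dip-slip = net slip × sin(rake) = 229 m × sin(62.5°) = 203 m

203 m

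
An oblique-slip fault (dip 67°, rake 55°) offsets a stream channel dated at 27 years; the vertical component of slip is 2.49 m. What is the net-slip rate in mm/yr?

dip-slip = throw / sin(dip) = 2.49 / sin(67°) = 2.705 m
net slip = dip-slip / sin(rake) = 2.705 / sin(55°) = 3.302 m
rate = 3.302 m / 27 years = 0.122 m/yr = 122 mm/yr

122 mm/yr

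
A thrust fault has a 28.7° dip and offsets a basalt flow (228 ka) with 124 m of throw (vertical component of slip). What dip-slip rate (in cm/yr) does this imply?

dip-slip = throw / sin(dip) = 124 m / sin(28.7°) = 258.2 m
rate = 258.2 m / 228 ka = 0.00113 m/yr = 0.113 cm/yr

0.113 cm/yr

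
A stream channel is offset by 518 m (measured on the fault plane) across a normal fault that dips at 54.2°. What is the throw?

420 m

throw = dip-slip × sin(dip) = 518 m × sin(54.2°) = 420 m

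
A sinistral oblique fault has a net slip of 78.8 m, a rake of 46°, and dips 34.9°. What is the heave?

46.5 m

dip-slip = net slip × sin(rake) = 78.8 m × sin(46°) = 56.68 m
heave = dip-slip × cos(dip) = 56.68 × cos(34.9°) = 46.5 m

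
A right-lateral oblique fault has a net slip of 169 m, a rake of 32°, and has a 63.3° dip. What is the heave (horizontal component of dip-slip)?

40.2 m

dip-slip = net slip × sin(rake) = 169 m × sin(32°) = 89.56 m
heave = dip-slip × cos(dip) = 89.56 × cos(63.3°) = 40.2 m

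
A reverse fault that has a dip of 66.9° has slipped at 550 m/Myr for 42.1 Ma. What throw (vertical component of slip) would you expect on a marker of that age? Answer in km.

dip-slip = rate × time = 550 m/Myr × 42.1 Ma = 23160 m
throw = dip-slip × sin(dip) = 23160 × sin(66.9°) = 21300 m = 21.3 km

21.3 km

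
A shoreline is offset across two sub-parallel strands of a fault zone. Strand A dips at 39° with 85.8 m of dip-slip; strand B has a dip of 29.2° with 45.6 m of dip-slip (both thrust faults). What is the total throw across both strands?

throw_A = 85.8 × sin(39°) = 54 m
throw_B = 45.6 × sin(29.2°) = 22.25 m
total = 54 + 22.25 = 76.2 m

76.2 m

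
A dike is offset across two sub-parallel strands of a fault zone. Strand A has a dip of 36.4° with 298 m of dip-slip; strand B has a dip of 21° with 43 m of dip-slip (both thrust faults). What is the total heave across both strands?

heave_A = 298 × cos(36.4°) = 239.9 m
heave_B = 43 × cos(21°) = 40.14 m
total = 239.9 + 40.14 = 280 m

280 m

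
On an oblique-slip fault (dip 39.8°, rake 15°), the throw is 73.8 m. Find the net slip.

445 m

dip-slip = throw / sin(dip) = 73.8 / sin(39.8°) = 115.3 m
net slip = dip-slip / sin(rake) = 115.3 / sin(15°) = 445 m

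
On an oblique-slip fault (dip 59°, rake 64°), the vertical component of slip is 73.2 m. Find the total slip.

dip-slip = throw / sin(dip) = 73.2 / sin(59°) = 85.40 m
net slip = dip-slip / sin(rake) = 85.40 / sin(64°) = 95 m

95 m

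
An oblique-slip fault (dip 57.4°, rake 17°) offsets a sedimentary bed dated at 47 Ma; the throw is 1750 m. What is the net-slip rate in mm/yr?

0.151 mm/yr

dip-slip = throw / sin(dip) = 1750 / sin(57.4°) = 2077 m
net slip = dip-slip / sin(rake) = 2077 / sin(17°) = 7105 m
rate = 7105 m / 47 Ma = 0.000151 m/yr = 0.151 mm/yr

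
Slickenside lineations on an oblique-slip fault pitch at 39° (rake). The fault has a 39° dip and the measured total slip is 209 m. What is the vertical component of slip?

dip-slip = net slip × sin(rake) = 209 m × sin(39°) = 131.5 m
throw = dip-slip × sin(dip) = 131.5 × sin(39°) = 82.8 m

82.8 m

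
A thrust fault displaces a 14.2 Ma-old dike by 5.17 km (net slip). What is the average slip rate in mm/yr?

rate = 5.17 km / 14.2 Ma = 0.000364 m/yr = 0.364 mm/yr

0.364 mm/yr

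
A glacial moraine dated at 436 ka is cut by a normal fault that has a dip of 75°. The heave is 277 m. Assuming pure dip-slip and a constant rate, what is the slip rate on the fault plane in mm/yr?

dip-slip = heave / cos(dip) = 277 m / cos(75°) = 1070 m
rate = 1070 m / 436 ka = 0.00245 m/yr = 2.45 mm/yr

2.45 mm/yr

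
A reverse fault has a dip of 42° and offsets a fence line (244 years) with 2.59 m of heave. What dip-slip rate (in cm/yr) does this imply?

dip-slip = heave / cos(dip) = 2.59 m / cos(42°) = 3.485 m
rate = 3.485 m / 244 years = 0.0143 m/yr = 1.43 cm/yr

1.43 cm/yr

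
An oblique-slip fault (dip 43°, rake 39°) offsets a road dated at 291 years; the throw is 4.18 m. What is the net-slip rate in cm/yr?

3.35 cm/yr

dip-slip = throw / sin(dip) = 4.18 / sin(43°) = 6.129 m
net slip = dip-slip / sin(rake) = 6.129 / sin(39°) = 9.739 m
rate = 9.739 m / 291 years = 0.0335 m/yr = 3.35 cm/yr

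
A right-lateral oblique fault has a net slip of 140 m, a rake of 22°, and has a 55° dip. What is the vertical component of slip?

dip-slip = net slip × sin(rake) = 140 m × sin(22°) = 52.44 m
throw = dip-slip × sin(dip) = 52.44 × sin(55°) = 43 m

43 m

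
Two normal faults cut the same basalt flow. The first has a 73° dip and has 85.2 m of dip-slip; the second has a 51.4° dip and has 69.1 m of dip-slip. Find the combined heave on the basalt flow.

68 m

heave_A = 85.2 × cos(73°) = 24.91 m
heave_B = 69.1 × cos(51.4°) = 43.11 m
total = 24.91 + 43.11 = 68 m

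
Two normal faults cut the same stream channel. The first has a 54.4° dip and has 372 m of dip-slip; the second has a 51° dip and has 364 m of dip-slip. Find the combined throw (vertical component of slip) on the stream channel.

585 m

throw_A = 372 × sin(54.4°) = 302.5 m
throw_B = 364 × sin(51°) = 282.9 m
total = 302.5 + 282.9 = 585 m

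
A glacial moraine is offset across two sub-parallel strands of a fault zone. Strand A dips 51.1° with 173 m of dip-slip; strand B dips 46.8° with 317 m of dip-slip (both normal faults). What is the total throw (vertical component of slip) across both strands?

throw_A = 173 × sin(51.1°) = 134.6 m
throw_B = 317 × sin(46.8°) = 231.1 m
total = 134.6 + 231.1 = 366 m

366 m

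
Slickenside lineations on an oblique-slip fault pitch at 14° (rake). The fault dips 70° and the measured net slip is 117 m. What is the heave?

dip-slip = net slip × sin(rake) = 117 m × sin(14°) = 28.30 m
heave = dip-slip × cos(dip) = 28.30 × cos(70°) = 9.68 m

9.68 m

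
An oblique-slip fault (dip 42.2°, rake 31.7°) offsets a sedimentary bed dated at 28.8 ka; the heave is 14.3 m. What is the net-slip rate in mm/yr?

dip-slip = heave / cos(dip) = 14.3 / cos(42.2°) = 19.30 m
net slip = dip-slip / sin(rake) = 19.30 / sin(31.7°) = 36.74 m
rate = 36.74 m / 28.8 ka = 0.00128 m/yr = 1.28 mm/yr

1.28 mm/yr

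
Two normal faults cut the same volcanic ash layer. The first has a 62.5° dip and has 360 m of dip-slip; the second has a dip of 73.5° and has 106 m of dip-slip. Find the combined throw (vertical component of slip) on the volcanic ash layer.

421 m

throw_A = 360 × sin(62.5°) = 319.3 m
throw_B = 106 × sin(73.5°) = 101.6 m
total = 319.3 + 101.6 = 421 m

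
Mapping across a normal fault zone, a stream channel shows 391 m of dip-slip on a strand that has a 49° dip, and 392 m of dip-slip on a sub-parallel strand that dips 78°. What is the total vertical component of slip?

679 m

throw_A = 391 × sin(49°) = 295.1 m
throw_B = 392 × sin(78°) = 383.4 m
total = 295.1 + 383.4 = 679 m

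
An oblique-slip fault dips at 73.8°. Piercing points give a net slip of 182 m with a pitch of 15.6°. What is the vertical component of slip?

dip-slip = net slip × sin(rake) = 182 m × sin(15.6°) = 48.94 m
throw = dip-slip × sin(dip) = 48.94 × sin(73.8°) = 47 m

47 m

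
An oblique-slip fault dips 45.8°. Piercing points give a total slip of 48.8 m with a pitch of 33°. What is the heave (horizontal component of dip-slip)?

dip-slip = net slip × sin(rake) = 48.8 m × sin(33°) = 26.58 m
heave = dip-slip × cos(dip) = 26.58 × cos(45.8°) = 18.5 m

18.5 m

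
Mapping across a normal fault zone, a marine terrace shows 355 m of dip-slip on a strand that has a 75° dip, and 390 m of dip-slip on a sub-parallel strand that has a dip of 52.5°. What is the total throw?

652 m

throw_A = 355 × sin(75°) = 342.9 m
throw_B = 390 × sin(52.5°) = 309.4 m
total = 342.9 + 309.4 = 652 m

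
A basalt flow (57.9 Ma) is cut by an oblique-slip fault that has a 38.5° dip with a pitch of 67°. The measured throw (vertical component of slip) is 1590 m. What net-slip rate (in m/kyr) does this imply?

dip-slip = throw / sin(dip) = 1590 / sin(38.5°) = 2554 m
net slip = dip-slip / sin(rake) = 2554 / sin(67°) = 2775 m
rate = 2775 m / 57.9 Ma = 0.0000479 m/yr = 0.0479 m/kyr

0.0479 m/kyr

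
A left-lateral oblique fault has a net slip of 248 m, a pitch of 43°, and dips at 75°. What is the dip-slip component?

dip-slip = net slip × sin(rake) = 248 m × sin(43°) = 169 m

169 m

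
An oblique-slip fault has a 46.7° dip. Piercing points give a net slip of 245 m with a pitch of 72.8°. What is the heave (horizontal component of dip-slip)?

dip-slip = net slip × sin(rake) = 245 m × sin(72.8°) = 234 m
heave = dip-slip × cos(dip) = 234 × cos(46.7°) = 161 m

161 m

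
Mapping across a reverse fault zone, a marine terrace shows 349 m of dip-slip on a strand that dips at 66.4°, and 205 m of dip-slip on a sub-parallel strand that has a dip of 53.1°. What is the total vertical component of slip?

484 m

throw_A = 349 × sin(66.4°) = 319.8 m
throw_B = 205 × sin(53.1°) = 163.9 m
total = 319.8 + 163.9 = 484 m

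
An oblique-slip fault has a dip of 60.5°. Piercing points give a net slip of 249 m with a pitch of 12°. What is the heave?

dip-slip = net slip × sin(rake) = 249 m × sin(12°) = 51.77 m
heave = dip-slip × cos(dip) = 51.77 × cos(60.5°) = 25.5 m

25.5 m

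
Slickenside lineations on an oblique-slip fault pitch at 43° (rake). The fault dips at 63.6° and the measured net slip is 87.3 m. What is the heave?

dip-slip = net slip × sin(rake) = 87.3 m × sin(43°) = 59.54 m
heave = dip-slip × cos(dip) = 59.54 × cos(63.6°) = 26.5 m

26.5 m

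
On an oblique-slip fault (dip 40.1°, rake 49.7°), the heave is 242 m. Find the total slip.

415 m

dip-slip = heave / cos(dip) = 242 / cos(40.1°) = 316.4 m
net slip = dip-slip / sin(rake) = 316.4 / sin(49.7°) = 415 m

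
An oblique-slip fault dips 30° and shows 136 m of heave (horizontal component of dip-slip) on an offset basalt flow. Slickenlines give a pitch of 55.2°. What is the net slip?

dip-slip = heave / cos(dip) = 136 / cos(30°) = 157 m
net slip = dip-slip / sin(rake) = 157 / sin(55.2°) = 191 m

191 m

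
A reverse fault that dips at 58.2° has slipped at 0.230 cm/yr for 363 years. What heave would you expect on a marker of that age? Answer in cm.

44 cm

dip-slip = rate × time = 0.230 cm/yr × 363 years = 0.8349 m
heave = dip-slip × cos(dip) = 0.8349 × cos(58.2°) = 0.440 m = 44 cm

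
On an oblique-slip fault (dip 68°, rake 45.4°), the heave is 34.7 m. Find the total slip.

130 m

dip-slip = heave / cos(dip) = 34.7 / cos(68°) = 92.63 m
net slip = dip-slip / sin(rake) = 92.63 / sin(45.4°) = 130 m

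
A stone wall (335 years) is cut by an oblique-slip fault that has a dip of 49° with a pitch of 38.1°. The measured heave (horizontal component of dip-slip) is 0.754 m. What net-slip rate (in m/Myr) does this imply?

5560 m/Myr

dip-slip = heave / cos(dip) = 0.754 / cos(49°) = 1.149 m
net slip = dip-slip / sin(rake) = 1.149 / sin(38.1°) = 1.863 m
rate = 1.863 m / 335 years = 0.00556 m/yr = 5560 m/Myr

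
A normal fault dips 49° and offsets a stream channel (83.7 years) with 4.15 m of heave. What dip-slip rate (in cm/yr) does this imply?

7.56 cm/yr

dip-slip = heave / cos(dip) = 4.15 m / cos(49°) = 6.326 m
rate = 6.326 m / 83.7 years = 0.0756 m/yr = 7.56 cm/yr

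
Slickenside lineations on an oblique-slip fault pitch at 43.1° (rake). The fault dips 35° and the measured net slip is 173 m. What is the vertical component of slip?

67.8 m

dip-slip = net slip × sin(rake) = 173 m × sin(43.1°) = 118.2 m
throw = dip-slip × sin(dip) = 118.2 × sin(35°) = 67.8 m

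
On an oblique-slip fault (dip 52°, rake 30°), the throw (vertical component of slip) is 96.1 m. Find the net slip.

244 m

dip-slip = throw / sin(dip) = 96.1 / sin(52°) = 122 m
net slip = dip-slip / sin(rake) = 122 / sin(30°) = 244 m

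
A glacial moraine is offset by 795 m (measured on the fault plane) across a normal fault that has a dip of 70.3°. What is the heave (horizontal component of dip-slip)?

268 m

heave = dip-slip × cos(dip) = 795 m × cos(70.3°) = 268 m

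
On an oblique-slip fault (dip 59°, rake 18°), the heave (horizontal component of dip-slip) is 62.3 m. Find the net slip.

391 m

dip-slip = heave / cos(dip) = 62.3 / cos(59°) = 121 m
net slip = dip-slip / sin(rake) = 121 / sin(18°) = 391 m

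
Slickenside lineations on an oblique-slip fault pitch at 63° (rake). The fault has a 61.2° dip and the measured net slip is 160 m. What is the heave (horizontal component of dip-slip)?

68.7 m

dip-slip = net slip × sin(rake) = 160 m × sin(63°) = 142.6 m
heave = dip-slip × cos(dip) = 142.6 × cos(61.2°) = 68.7 m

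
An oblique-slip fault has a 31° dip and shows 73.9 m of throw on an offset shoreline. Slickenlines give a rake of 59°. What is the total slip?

167 m

dip-slip = throw / sin(dip) = 73.9 / sin(31°) = 143.5 m
net slip = dip-slip / sin(rake) = 143.5 / sin(59°) = 167 m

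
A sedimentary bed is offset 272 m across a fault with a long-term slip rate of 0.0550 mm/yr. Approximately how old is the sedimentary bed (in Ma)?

4.95 Ma

age = offset / rate = 272 m / (0.0550 mm/yr) = 4.95e+06 yr = 4.95 Ma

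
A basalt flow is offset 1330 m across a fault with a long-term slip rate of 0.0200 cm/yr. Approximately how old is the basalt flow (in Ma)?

age = offset / rate = 1330 m / (0.0200 cm/yr) = 6.65e+06 yr = 6.65 Ma

6.65 Ma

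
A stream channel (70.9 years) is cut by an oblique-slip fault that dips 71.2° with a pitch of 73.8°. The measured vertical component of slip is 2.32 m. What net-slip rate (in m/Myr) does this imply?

36000 m/Myr

dip-slip = throw / sin(dip) = 2.32 / sin(71.2°) = 2.451 m
net slip = dip-slip / sin(rake) = 2.451 / sin(73.8°) = 2.552 m
rate = 2.552 m / 70.9 years = 0.0360 m/yr = 36000 m/Myr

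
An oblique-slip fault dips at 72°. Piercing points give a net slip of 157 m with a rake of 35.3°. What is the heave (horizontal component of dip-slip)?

28 m

dip-slip = net slip × sin(rake) = 157 m × sin(35.3°) = 90.72 m
heave = dip-slip × cos(dip) = 90.72 × cos(72°) = 28 m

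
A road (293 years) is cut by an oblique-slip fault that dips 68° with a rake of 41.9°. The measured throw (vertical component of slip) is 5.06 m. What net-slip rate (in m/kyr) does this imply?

dip-slip = throw / sin(dip) = 5.06 / sin(68°) = 5.457 m
net slip = dip-slip / sin(rake) = 5.457 / sin(41.9°) = 8.172 m
rate = 8.172 m / 293 years = 0.0279 m/yr = 27.9 m/kyr

27.9 m/kyr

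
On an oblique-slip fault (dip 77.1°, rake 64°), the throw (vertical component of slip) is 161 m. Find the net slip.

dip-slip = throw / sin(dip) = 161 / sin(77.1°) = 165.2 m
net slip = dip-slip / sin(rake) = 165.2 / sin(64°) = 184 m

184 m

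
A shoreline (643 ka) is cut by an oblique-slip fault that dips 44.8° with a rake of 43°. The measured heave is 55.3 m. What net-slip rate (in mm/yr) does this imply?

0.178 mm/yr

dip-slip = heave / cos(dip) = 55.3 / cos(44.8°) = 77.93 m
net slip = dip-slip / sin(rake) = 77.93 / sin(43°) = 114.3 m
rate = 114.3 m / 643 ka = 0.000178 m/yr = 0.178 mm/yr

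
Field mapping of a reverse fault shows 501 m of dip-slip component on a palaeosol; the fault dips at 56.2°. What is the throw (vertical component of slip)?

416 m

throw = dip-slip × sin(dip) = 501 m × sin(56.2°) = 416 m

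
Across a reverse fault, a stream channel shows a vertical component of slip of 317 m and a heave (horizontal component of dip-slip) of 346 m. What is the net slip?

469 m

net slip = √(throw² + heave²) = √(317² + 346²) = 469 m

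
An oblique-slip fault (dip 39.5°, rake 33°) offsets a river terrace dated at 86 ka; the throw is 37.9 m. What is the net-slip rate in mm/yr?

1.27 mm/yr

dip-slip = throw / sin(dip) = 37.9 / sin(39.5°) = 59.58 m
net slip = dip-slip / sin(rake) = 59.58 / sin(33°) = 109.4 m
rate = 109.4 m / 86 ka = 0.00127 m/yr = 1.27 mm/yr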